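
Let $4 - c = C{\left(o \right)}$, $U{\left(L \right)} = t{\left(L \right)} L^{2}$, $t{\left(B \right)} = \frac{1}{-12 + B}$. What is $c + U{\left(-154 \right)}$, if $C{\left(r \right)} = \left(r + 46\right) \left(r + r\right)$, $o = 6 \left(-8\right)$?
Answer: $- \frac{27462}{83} \approx -330.87$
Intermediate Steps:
$U{\left(L \right)} = \frac{L^{2}}{-12 + L}$
$o = -48$
$C{\left(r \right)} = 2 r \left(46 + r\right)$ ($C{\left(r \right)} = \left(46 + r\right) 2 r = 2 r \left(46 + r\right)$)
$c = -188$ ($c = 4 - 2 \left(-48\right) \left(46 - 48\right) = 4 - 2 \left(-48\right) \left(-2\right) = 4 - 192 = -188$)
$c + U{\left(-154 \right)} = -188 + \frac{\left(-154\right)^{2}}{-12 - 154} = -188 + \frac{23716}{-166} = -188 + 23716 \left(- \frac{1}{166}\right) = -188 - \frac{11858}{83} = - \frac{27462}{83}$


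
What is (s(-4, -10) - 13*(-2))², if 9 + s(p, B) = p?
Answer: 169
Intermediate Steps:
s(p, B) = -9 + p
(s(-4, -10) - 13*(-2))² = ((-9 - 4) - 13*(-2))² = (-13 + 26)² = 13² = 169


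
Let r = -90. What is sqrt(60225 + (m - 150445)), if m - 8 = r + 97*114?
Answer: 2*I*sqrt(19811) ≈ 281.5*I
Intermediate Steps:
m = 10976 (m = 8 + (-90 + 97*114) = 8 + (-90 + 11058) = 8 + 10968 = 10976)
sqrt(60225 + (m - 150445)) = sqrt(60225 + (10976 - 150445)) = sqrt(60225 - 139469) = sqrt(-79244) = 2*I*sqrt(19811)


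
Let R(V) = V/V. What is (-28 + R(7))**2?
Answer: 729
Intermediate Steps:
R(V) = 1
(-28 + R(7))**2 = (-28 + 1)**2 = (-27)**2 = 729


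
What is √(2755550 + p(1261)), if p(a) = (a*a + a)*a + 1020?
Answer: 2*√502372318 ≈ 44827.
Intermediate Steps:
p(a) = 1020 + a*(a + a²) (p(a) = (a² + a)*a + 1020 = (a + a²)*a + 1020 = a*(a + a²) + 1020 = 1020 + a*(a + a²))
√(2755550 + p(1261)) = √(2755550 + (1020 + 1261² + 1261³)) = √(2755550 + (1020 + 1590121 + 2005142581)) = √(2755550 + 2006733722) = √2009489272 = 2*√502372318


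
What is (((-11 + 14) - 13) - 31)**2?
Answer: 1681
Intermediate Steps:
(((-11 + 14) - 13) - 31)**2 = ((3 - 13) - 31)**2 = (-10 - 31)**2 = (-41)**2 = 1681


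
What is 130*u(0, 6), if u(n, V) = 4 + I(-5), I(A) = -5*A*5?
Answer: 16770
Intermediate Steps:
I(A) = -25*A
u(n, V) = 129 (u(n, V) = 4 - 25*(-5) = 4 + 125 = 129)
130*u(0, 6) = 130*129 = 16770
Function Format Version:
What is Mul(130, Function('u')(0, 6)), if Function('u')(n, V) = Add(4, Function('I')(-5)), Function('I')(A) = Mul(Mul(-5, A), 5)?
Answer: 16770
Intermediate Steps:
Function('I')(A) = Mul(-25, A)
Function('u')(n, V) = 129 (Function('u')(n, V) = Add(4, Mul(-25, -5)) = Add(4, 125) = 129)
Mul(130, Function('u')(0, 6)) = Mul(130, 129) = 16770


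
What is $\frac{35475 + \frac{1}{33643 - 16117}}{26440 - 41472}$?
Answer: $- \frac{621734851}{263450832} \approx -2.36$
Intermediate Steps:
$\frac{35475 + \frac{1}{33643 - 16117}}{26440 - 41472} = \frac{35475 + \frac{1}{17526}}{-15032} = \left(35475 + \frac{1}{17526}\right) \left(- \frac{1}{15032}\right) = \frac{621734851}{17526} \left(- \frac{1}{15032}\right) = - \frac{621734851}{263450832}$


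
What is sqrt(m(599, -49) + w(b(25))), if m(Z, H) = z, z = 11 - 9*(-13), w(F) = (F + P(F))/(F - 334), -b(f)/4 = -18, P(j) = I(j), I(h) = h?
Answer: 2*sqrt(546794)/131 ≈ 11.289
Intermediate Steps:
P(j) = j
b(f) = 72 (b(f) = -4*(-18) = 72)
w(F) = 2*F/(-334 + F) (w(F) = (F + F)/(F - 334) = (2*F)/(-334 + F) = 2*F/(-334 + F))
z = 128 (z = 11 + 117 = 128)
m(Z, H) = 128
sqrt(m(599, -49) + w(b(25))) = sqrt(128 + 2*72/(-334 + 72)) = sqrt(128 + 2*72/(-262)) = sqrt(128 + 2*72*(-1/262)) = sqrt(128 - 72/131) = sqrt(16696/131) = 2*sqrt(546794)/131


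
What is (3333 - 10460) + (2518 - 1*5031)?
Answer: -9640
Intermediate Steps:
(3333 - 10460) + (2518 - 1*5031) = -7127 + (2518 - 5031) = -7127 - 2513 = -9640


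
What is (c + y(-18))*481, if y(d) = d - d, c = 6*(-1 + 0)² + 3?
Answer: 4329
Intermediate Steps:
c = 9 (c = 6*(-1)² + 3 = 6*1 + 3 = 6 + 3 = 9)
y(d) = 0
(c + y(-18))*481 = (9 + 0)*481 = 9*481 = 4329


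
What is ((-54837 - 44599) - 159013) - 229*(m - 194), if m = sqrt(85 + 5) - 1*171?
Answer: -174864 - 687*sqrt(10) ≈ -1.7704e+5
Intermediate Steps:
m = -171 + 3*sqrt(10) (m = sqrt(90) - 171 = 3*sqrt(10) - 171 = -171 + 3*sqrt(10) ≈ -161.51)
((-54837 - 44599) - 159013) - 229*(m - 194) = ((-54837 - 44599) - 159013) - 229*((-171 + 3*sqrt(10)) - 194) = (-99436 - 159013) - 229*(-365 + 3*sqrt(10)) = -258449 + (83585 - 687*sqrt(10)) = -174864 - 687*sqrt(10)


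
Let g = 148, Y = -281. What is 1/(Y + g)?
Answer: -1/133 ≈ -0.0075188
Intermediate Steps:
1/(Y + g) = 1/(-281 + 148) = 1/(-133) = -1/133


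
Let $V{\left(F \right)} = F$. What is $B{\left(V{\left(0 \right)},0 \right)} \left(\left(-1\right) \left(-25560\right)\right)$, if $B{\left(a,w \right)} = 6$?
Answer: $153360$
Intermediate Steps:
$B{\left(V{\left(0 \right)},0 \right)} \left(\left(-1\right) \left(-25560\right)\right) = 6 \left(\left(-1\right) \left(-25560\right)\right) = 6 \cdot 25560 = 153360$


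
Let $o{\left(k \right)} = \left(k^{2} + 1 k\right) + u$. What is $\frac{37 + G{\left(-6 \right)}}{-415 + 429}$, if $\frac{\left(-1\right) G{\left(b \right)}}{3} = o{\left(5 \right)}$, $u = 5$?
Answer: $- \frac{34}{7} \approx -4.8571$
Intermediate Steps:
$o{\left(k \right)} = 5 + k + k^{2}$ ($o{\left(k \right)} = \left(k^{2} + 1 k\right) + 5 = \left(k^{2} + k\right) + 5 = \left(k + k^{2}\right) + 5 = 5 + k + k^{2}$)
$G{\left(b \right)} = -105$ ($G{\left(b \right)} = - 3 \left(5 + 5 + 5^{2}\right) = - 3 \left(5 + 5 + 25\right) = \left(-3\right) 35 = -105$)
$\frac{37 + G{\left(-6 \right)}}{-415 + 429} = \frac{37 - 105}{-415 + 429} = - \frac{68}{14} = \left(-68\right) \frac{1}{14} = - \frac{34}{7}$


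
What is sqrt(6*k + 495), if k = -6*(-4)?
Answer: 3*sqrt(71) ≈ 25.278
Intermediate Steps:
k = 24
sqrt(6*k + 495) = sqrt(6*24 + 495) = sqrt(144 + 495) = sqrt(639) = 3*sqrt(71)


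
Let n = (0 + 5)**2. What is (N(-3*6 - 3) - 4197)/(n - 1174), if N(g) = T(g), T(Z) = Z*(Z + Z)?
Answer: 1105/383 ≈ 2.8851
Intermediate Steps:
n = 25 (n = 5**2 = 25)
T(Z) = 2*Z**2 (T(Z) = Z*(2*Z) = 2*Z**2)
N(g) = 2*g**2
(N(-3*6 - 3) - 4197)/(n - 1174) = (2*(-3*6 - 3)**2 - 4197)/(25 - 1174) = (2*(-18 - 3)**2 - 4197)/(-1149) = (2*(-21)**2 - 4197)*(-1/1149) = (2*441 - 4197)*(-1/1149) = (882 - 4197)*(-1/1149) = -3315*(-1/1149) = 1105/383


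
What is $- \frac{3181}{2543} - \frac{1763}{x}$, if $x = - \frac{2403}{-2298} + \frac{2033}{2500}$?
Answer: $- \frac{4298430194409}{4526257727} \approx -949.67$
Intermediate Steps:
$x = \frac{1779889}{957500}$ ($x = \left(-2403\right) \left(- \frac{1}{2298}\right) + 2033 \cdot \frac{1}{2500} = \frac{801}{766} + \frac{2033}{2500} = \frac{1779889}{957500} \approx 1.8589$)
$- \frac{3181}{2543} - \frac{1763}{x} = - \frac{3181}{2543} - \frac{1763}{\frac{1779889}{957500}} = \left(-3181\right) \frac{1}{2543} - \frac{1688072500}{1779889} = - \frac{3181}{2543} - \frac{1688072500}{1779889} = - \frac{4298430194409}{4526257727}$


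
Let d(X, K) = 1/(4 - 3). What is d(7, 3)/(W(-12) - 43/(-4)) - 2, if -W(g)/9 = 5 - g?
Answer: -1142/569 ≈ -2.0070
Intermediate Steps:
W(g) = -45 + 9*g (W(g) = -9*(5 - g) = -45 + 9*g)
d(X, K) = 1 (d(X, K) = 1/1 = 1)
d(7, 3)/(W(-12) - 43/(-4)) - 2 = 1/((-45 + 9*(-12)) - 43/(-4)) - 2 = 1/((-45 - 108) - 43*(-1/4)) - 2 = 1/(-153 + 43/4) - 2 = 1/(-569/4) - 2 = 1*(-4/569) - 2 = -4/569 - 2 = -1142/569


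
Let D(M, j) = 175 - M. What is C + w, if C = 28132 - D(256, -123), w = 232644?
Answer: 260857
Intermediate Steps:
C = 28213 (C = 28132 - (175 - 1*256) = 28132 - (175 - 256) = 28132 - 1*(-81) = 28132 + 81 = 28213)
C + w = 28213 + 232644 = 260857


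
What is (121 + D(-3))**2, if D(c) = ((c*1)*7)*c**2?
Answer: 4624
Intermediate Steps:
D(c) = 7*c**3 (D(c) = (c*7)*c**2 = (7*c)*c**2 = 7*c**3)
(121 + D(-3))**2 = (121 + 7*(-3)**3)**2 = (121 + 7*(-27))**2 = (121 - 189)**2 = (-68)**2 = 4624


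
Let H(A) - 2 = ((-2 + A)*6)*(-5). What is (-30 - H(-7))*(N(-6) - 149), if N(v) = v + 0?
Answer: 46810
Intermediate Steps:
H(A) = 62 - 30*A (H(A) = 2 + ((-2 + A)*6)*(-5) = 2 + (-12 + 6*A)*(-5) = 2 + (60 - 30*A) = 62 - 30*A)
N(v) = v
(-30 - H(-7))*(N(-6) - 149) = (-30 - (62 - 30*(-7)))*(-6 - 149) = (-30 - (62 + 210))*(-155) = (-30 - 1*272)*(-155) = (-30 - 272)*(-155) = -302*(-155) = 46810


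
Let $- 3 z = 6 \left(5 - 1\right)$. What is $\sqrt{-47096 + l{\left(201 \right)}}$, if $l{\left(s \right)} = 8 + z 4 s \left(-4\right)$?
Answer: $4 i \sqrt{1335} \approx 146.15 i$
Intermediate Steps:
$z = -8$ ($z = - \frac{6 \left(5 - 1\right)}{3} = - \frac{6 \cdot 4}{3} = \left(- \frac{1}{3}\right) 24 = -8$)
$l{\left(s \right)} = 8 + 128 s$ ($l{\left(s \right)} = 8 - 8 \cdot 4 s \left(-4\right) = 8 - 8 \left(- 16 s\right) = 8 + 128 s$)
$\sqrt{-47096 + l{\left(201 \right)}} = \sqrt{-47096 + \left(8 + 128 \cdot 201\right)} = \sqrt{-47096 + \left(8 + 25728\right)} = \sqrt{-47096 + 25736} = \sqrt{-21360} = 4 i \sqrt{1335}$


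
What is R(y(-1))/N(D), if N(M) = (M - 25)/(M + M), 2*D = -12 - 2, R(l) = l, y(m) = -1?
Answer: -7/16 ≈ -0.43750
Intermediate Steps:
D = -7 (D = (-12 - 2)/2 = (½)*(-14) = -7)
N(M) = (-25 + M)/(2*M) (N(M) = (-25 + M)/((2*M)) = (-25 + M)*(1/(2*M)) = (-25 + M)/(2*M))
R(y(-1))/N(D) = -1/((½)*(-25 - 7)/(-7)) = -1/((½)*(-⅐)*(-32)) = -1/16/7 = -1*7/16 = -7/16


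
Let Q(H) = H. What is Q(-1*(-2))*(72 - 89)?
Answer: -34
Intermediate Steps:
Q(-1*(-2))*(72 - 89) = (-1*(-2))*(72 - 89) = 2*(-17) = -34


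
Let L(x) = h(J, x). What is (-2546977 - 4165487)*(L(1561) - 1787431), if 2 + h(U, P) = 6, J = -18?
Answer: 11998039390128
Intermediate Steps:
h(U, P) = 4 (h(U, P) = -2 + 6 = 4)
L(x) = 4
(-2546977 - 4165487)*(L(1561) - 1787431) = (-2546977 - 4165487)*(4 - 1787431) = -6712464*(-1787427) = 11998039390128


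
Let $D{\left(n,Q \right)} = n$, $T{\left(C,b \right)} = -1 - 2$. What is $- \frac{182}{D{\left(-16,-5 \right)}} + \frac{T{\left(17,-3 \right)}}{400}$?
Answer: $\frac{4547}{400} \approx 11.367$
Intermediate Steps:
$T{\left(C,b \right)} = -3$ ($T{\left(C,b \right)} = -1 - 2 = -3$)
$- \frac{182}{D{\left(-16,-5 \right)}} + \frac{T{\left(17,-3 \right)}}{400} = - \frac{182}{-16} - \frac{3}{400} = \left(-182\right) \left(- \frac{1}{16}\right) - \frac{3}{400} = \frac{91}{8} - \frac{3}{400} = \frac{4547}{400}$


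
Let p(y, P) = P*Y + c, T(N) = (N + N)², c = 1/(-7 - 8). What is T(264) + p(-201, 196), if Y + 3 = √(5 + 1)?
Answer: 4172939/15 + 196*√6 ≈ 2.7868e+5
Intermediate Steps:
c = -1/15 (c = 1/(-15) = -1/15 ≈ -0.066667)
T(N) = 4*N² (T(N) = (2*N)² = 4*N²)
Y = -3 + √6 (Y = -3 + √(5 + 1) = -3 + √6 ≈ -0.55051)
p(y, P) = -1/15 + P*(-3 + √6) (p(y, P) = P*(-3 + √6) - 1/15 = -1/15 + P*(-3 + √6))
T(264) + p(-201, 196) = 4*264² + (-1/15 - 3*196 + 196*√6) = 4*69696 + (-1/15 - 588 + 196*√6) = 278784 + (-8821/15 + 196*√6) = 4172939/15 + 196*√6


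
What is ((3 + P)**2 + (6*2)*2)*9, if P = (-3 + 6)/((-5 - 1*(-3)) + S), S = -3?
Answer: 6696/25 ≈ 267.84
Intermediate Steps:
P = -3/5 (P = (-3 + 6)/((-5 - 1*(-3)) - 3) = 3/((-5 + 3) - 3) = 3/(-2 - 3) = 3/(-5) = 3*(-1/5) = -3/5 ≈ -0.60000)
((3 + P)**2 + (6*2)*2)*9 = ((3 - 3/5)**2 + (6*2)*2)*9 = ((12/5)**2 + 12*2)*9 = (144/25 + 24)*9 = (744/25)*9 = 6696/25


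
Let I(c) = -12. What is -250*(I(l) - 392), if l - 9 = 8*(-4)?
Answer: 101000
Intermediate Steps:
l = -23 (l = 9 + 8*(-4) = 9 - 32 = -23)
-250*(I(l) - 392) = -250*(-12 - 392) = -250*(-404) = 101000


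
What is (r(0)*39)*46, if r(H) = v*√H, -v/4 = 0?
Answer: 0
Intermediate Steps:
v = 0 (v = -4*0 = 0)
r(H) = 0 (r(H) = 0*√H = 0)
(r(0)*39)*46 = (0*39)*46 = 0*46 = 0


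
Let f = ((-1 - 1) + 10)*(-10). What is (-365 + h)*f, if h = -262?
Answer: 50160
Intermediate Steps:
f = -80 (f = (-2 + 10)*(-10) = 8*(-10) = -80)
(-365 + h)*f = (-365 - 262)*(-80) = -627*(-80) = 50160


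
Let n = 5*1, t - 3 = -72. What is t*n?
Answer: -345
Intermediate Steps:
t = -69 (t = 3 - 72 = -69)
n = 5
t*n = -69*5 = -345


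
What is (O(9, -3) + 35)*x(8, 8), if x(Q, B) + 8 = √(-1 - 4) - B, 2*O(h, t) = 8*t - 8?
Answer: -304 + 19*I*√5 ≈ -304.0 + 42.485*I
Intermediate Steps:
O(h, t) = -4 + 4*t (O(h, t) = (8*t - 8)/2 = (-8 + 8*t)/2 = -4 + 4*t)
x(Q, B) = -8 - B + I*√5 (x(Q, B) = -8 + (√(-1 - 4) - B) = -8 + (√(-5) - B) = -8 + (I*√5 - B) = -8 + (-B + I*√5) = -8 - B + I*√5)
(O(9, -3) + 35)*x(8, 8) = ((-4 + 4*(-3)) + 35)*(-8 - 1*8 + I*√5) = ((-4 - 12) + 35)*(-8 - 8 + I*√5) = (-16 + 35)*(-16 + I*√5) = 19*(-16 + I*√5) = -304 + 19*I*√5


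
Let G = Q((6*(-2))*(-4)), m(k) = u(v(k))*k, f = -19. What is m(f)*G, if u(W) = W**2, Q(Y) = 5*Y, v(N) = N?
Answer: -1646160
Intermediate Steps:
m(k) = k**3 (m(k) = k**2*k = k**3)
G = 240 (G = 5*((6*(-2))*(-4)) = 5*(-12*(-4)) = 5*48 = 240)
m(f)*G = (-19)**3*240 = -6859*240 = -1646160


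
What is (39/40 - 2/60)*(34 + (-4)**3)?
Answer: -113/4 ≈ -28.250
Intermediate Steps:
(39/40 - 2/60)*(34 + (-4)**3) = (39*(1/40) - 2*1/60)*(34 - 64) = (39/40 - 1/30)*(-30) = (113/120)*(-30) = -113/4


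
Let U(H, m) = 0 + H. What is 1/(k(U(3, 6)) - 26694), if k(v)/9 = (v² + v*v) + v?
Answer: -1/26505 ≈ -3.7729e-5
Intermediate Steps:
U(H, m) = H
k(v) = 9*v + 18*v² (k(v) = 9*((v² + v*v) + v) = 9*((v² + v²) + v) = 9*(2*v² + v) = 9*(v + 2*v²) = 9*v + 18*v²)
1/(k(U(3, 6)) - 26694) = 1/(9*3*(1 + 2*3) - 26694) = 1/(9*3*(1 + 6) - 26694) = 1/(9*3*7 - 26694) = 1/(189 - 26694) = 1/(-26505) = -1/26505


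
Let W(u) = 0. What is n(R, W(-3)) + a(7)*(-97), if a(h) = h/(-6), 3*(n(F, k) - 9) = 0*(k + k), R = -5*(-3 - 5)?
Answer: 733/6 ≈ 122.17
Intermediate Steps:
R = 40 (R = -5*(-8) = 40)
n(F, k) = 9 (n(F, k) = 9 + (0*(k + k))/3 = 9 + (0*(2*k))/3 = 9 + (1/3)*0 = 9 + 0 = 9)
a(h) = -h/6 (a(h) = h*(-1/6) = -h/6)
n(R, W(-3)) + a(7)*(-97) = 9 - 1/6*7*(-97) = 9 - 7/6*(-97) = 9 + 679/6 = 733/6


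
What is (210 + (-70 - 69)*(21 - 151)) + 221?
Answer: 18501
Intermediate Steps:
(210 + (-70 - 69)*(21 - 151)) + 221 = (210 - 139*(-130)) + 221 = (210 + 18070) + 221 = 18280 + 221 = 18501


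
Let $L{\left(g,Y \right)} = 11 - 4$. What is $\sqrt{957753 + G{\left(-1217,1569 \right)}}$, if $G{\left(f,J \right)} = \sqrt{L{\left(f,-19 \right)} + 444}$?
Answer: $\sqrt{957753 + \sqrt{451}} \approx 978.66$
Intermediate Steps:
$L{\left(g,Y \right)} = 7$
$G{\left(f,J \right)} = \sqrt{451}$ ($G{\left(f,J \right)} = \sqrt{7 + 444} = \sqrt{451}$)
$\sqrt{957753 + G{\left(-1217,1569 \right)}} = \sqrt{957753 + \sqrt{451}}$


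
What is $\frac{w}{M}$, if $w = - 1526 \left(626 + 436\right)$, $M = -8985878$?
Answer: $\frac{810306}{4492939} \approx 0.18035$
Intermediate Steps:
$w = -1620612$ ($w = \left(-1526\right) 1062 = -1620612$)
$\frac{w}{M} = - \frac{1620612}{-8985878} = \left(-1620612\right) \left(- \frac{1}{8985878}\right) = \frac{810306}{4492939}$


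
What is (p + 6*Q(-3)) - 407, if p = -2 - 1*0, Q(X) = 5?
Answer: -379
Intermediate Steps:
p = -2 (p = -2 + 0 = -2)
(p + 6*Q(-3)) - 407 = (-2 + 6*5) - 407 = (-2 + 30) - 407 = 28 - 407 = -379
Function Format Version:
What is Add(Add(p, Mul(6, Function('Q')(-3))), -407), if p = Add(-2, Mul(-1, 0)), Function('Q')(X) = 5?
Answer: -379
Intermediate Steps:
p = -2 (p = Add(-2, 0) = -2)
Add(Add(p, Mul(6, Function('Q')(-3))), -407) = Add(Add(-2, Mul(6, 5)), -407) = Add(Add(-2, 30), -407) = Add(28, -407) = -379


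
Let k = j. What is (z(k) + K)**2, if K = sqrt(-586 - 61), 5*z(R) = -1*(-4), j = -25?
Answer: -16159/25 + 8*I*sqrt(647)/5 ≈ -646.36 + 40.698*I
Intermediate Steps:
k = -25
z(R) = 4/5 (z(R) = (-1*(-4))/5 = (1/5)*4 = 4/5)
K = I*sqrt(647) (K = sqrt(-647) = I*sqrt(647) ≈ 25.436*I)
(z(k) + K)**2 = (4/5 + I*sqrt(647))**2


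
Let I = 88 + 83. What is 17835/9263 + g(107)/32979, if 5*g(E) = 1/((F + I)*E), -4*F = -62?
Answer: 117374352711601/60960954807735 ≈ 1.9254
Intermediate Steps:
F = 31/2 (F = -¼*(-62) = 31/2 ≈ 15.500)
I = 171
g(E) = 2/(1865*E) (g(E) = (1/((31/2 + 171)*E))/5 = (1/((373/2)*E))/5 = (2/(373*E))/5 = 2/(1865*E))
17835/9263 + g(107)/32979 = 17835/9263 + ((2/1865)/107)/32979 = 17835*(1/9263) + ((2/1865)*(1/107))*(1/32979) = 17835/9263 + (2/199555)*(1/32979) = 17835/9263 + 2/6581124345 = 117374352711601/60960954807735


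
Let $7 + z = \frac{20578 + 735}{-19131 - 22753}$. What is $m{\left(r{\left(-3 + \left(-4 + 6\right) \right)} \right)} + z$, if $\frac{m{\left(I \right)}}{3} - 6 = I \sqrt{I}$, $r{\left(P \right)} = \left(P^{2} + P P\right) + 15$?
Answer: $\frac{439411}{41884} + 51 \sqrt{17} \approx 220.77$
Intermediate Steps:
$r{\left(P \right)} = 15 + 2 P^{2}$ ($r{\left(P \right)} = \left(P^{2} + P^{2}\right) + 15 = 2 P^{2} + 15 = 15 + 2 P^{2}$)
$m{\left(I \right)} = 18 + 3 I^{\frac{3}{2}}$ ($m{\left(I \right)} = 18 + 3 I \sqrt{I} = 18 + 3 I^{\frac{3}{2}}$)
$z = - \frac{314501}{41884}$ ($z = -7 + \frac{20578 + 735}{-19131 - 22753} = -7 + \frac{21313}{-41884} = -7 + 21313 \left(- \frac{1}{41884}\right) = -7 - \frac{21313}{41884} = - \frac{314501}{41884} \approx -7.5089$)
$m{\left(r{\left(-3 + \left(-4 + 6\right) \right)} \right)} + z = \left(18 + 3 \left(15 + 2 \left(-3 + \left(-4 + 6\right)\right)^{2}\right)^{\frac{3}{2}}\right) - \frac{314501}{41884} = \left(18 + 3 \left(15 + 2 \left(-3 + 2\right)^{2}\right)^{\frac{3}{2}}\right) - \frac{314501}{41884} = \left(18 + 3 \left(15 + 2 \left(-1\right)^{2}\right)^{\frac{3}{2}}\right) - \frac{314501}{41884} = \left(18 + 3 \left(15 + 2 \cdot 1\right)^{\frac{3}{2}}\right) - \frac{314501}{41884} = \left(18 + 3 \left(15 + 2\right)^{\frac{3}{2}}\right) - \frac{314501}{41884} = \left(18 + 3 \cdot 17^{\frac{3}{2}}\right) - \frac{314501}{41884} = \left(18 + 3 \cdot 17 \sqrt{17}\right) - \frac{314501}{41884} = \left(18 + 51 \sqrt{17}\right) - \frac{314501}{41884} = \frac{439411}{41884} + 51 \sqrt{17}$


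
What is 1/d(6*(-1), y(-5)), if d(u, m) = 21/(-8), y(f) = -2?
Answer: -8/21 ≈ -0.38095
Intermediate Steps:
d(u, m) = -21/8 (d(u, m) = 21*(-⅛) = -21/8)
1/d(6*(-1), y(-5)) = 1/(-21/8) = -8/21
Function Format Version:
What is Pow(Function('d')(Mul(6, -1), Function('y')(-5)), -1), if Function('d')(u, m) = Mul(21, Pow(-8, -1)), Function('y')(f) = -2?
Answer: Rational(-8, 21) ≈ -0.38095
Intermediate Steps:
Function('d')(u, m) = Rational(-21, 8) (Function('d')(u, m) = Mul(21, Rational(-1, 8)) = Rational(-21, 8))
Pow(Function('d')(Mul(6, -1), Function('y')(-5)), -1) = Pow(Rational(-21, 8), -1) = Rational(-8, 21)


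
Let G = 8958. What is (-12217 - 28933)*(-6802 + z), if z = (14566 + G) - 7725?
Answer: -370226550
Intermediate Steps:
z = 15799 (z = (14566 + 8958) - 7725 = 23524 - 7725 = 15799)
(-12217 - 28933)*(-6802 + z) = (-12217 - 28933)*(-6802 + 15799) = -41150*8997 = -370226550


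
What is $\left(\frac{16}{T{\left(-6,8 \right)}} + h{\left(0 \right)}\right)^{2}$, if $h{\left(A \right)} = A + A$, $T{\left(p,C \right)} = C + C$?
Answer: $1$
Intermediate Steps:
$T{\left(p,C \right)} = 2 C$
$h{\left(A \right)} = 2 A$
$\left(\frac{16}{T{\left(-6,8 \right)}} + h{\left(0 \right)}\right)^{2} = \left(\frac{16}{2 \cdot 8} + 2 \cdot 0\right)^{2} = \left(\frac{16}{16} + 0\right)^{2} = \left(16 \cdot \frac{1}{16} + 0\right)^{2} = \left(1 + 0\right)^{2} = 1^{2} = 1$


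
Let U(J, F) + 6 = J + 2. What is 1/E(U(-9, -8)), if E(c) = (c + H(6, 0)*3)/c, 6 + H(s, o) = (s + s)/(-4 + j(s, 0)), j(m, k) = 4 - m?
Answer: 13/37 ≈ 0.35135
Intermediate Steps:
U(J, F) = -4 + J (U(J, F) = -6 + (J + 2) = -6 + (2 + J) = -4 + J)
H(s, o) = -8 (H(s, o) = -6 + (s + s)/(-4 + (4 - s)) = -6 + (2*s)/((-s)) = -6 + (2*s)*(-1/s) = -6 - 2 = -8)
E(c) = (-24 + c)/c (E(c) = (c - 8*3)/c = (c - 24)/c = (-24 + c)/c)
1/E(U(-9, -8)) = 1/((-24 + (-4 - 9))/(-4 - 9)) = 1/((-24 - 13)/(-13)) = 1/(-1/13*(-37)) = 1/(37/13) = 13/37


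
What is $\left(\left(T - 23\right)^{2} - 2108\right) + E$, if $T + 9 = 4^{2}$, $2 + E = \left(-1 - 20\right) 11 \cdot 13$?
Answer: $-4857$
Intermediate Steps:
$E = -3005$ ($E = -2 + \left(-1 - 20\right) 11 \cdot 13 = -2 + \left(-21\right) 11 \cdot 13 = -2 - 3003 = -3005$)
$T = 7$ ($T = -9 + 4^{2} = -9 + 16 = 7$)
$\left(\left(T - 23\right)^{2} - 2108\right) + E = \left(\left(7 - 23\right)^{2} - 2108\right) - 3005 = \left(\left(-16\right)^{2} - 2108\right) - 3005 = \left(256 - 2108\right) - 3005 = -1852 - 3005 = -4857$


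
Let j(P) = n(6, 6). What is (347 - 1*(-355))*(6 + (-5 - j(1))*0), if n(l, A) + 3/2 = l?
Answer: 4212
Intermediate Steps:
n(l, A) = -3/2 + l
j(P) = 9/2 (j(P) = -3/2 + 6 = 9/2)
(347 - 1*(-355))*(6 + (-5 - j(1))*0) = (347 - 1*(-355))*(6 + (-5 - 1*9/2)*0) = (347 + 355)*(6 + (-5 - 9/2)*0) = 702*(6 - 19/2*0) = 702*(6 + 0) = 702*6 = 4212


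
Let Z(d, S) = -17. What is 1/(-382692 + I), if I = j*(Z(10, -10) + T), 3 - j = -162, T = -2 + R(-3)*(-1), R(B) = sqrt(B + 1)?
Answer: I/(3*(-128609*I + 55*sqrt(2))) ≈ -2.5918e-6 + 1.5675e-9*I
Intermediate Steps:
R(B) = sqrt(1 + B)
T = -2 - I*sqrt(2) (T = -2 + sqrt(1 - 3)*(-1) = -2 + sqrt(-2)*(-1) = -2 + (I*sqrt(2))*(-1) = -2 - I*sqrt(2) ≈ -2.0 - 1.4142*I)
j = 165 (j = 3 - 1*(-162) = 3 + 162 = 165)
I = -3135 - 165*I*sqrt(2) (I = 165*(-17 + (-2 - I*sqrt(2))) = 165*(-19 - I*sqrt(2)) = -3135 - 165*I*sqrt(2) ≈ -3135.0 - 233.35*I)
1/(-382692 + I) = 1/(-382692 + (-3135 - 165*I*sqrt(2))) = 1/(-385827 - 165*I*sqrt(2))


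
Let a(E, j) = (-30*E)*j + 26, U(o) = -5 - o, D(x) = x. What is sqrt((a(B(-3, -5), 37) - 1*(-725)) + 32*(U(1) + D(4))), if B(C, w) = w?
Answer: 9*sqrt(77) ≈ 78.975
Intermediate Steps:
a(E, j) = 26 - 30*E*j (a(E, j) = -30*E*j + 26 = 26 - 30*E*j)
sqrt((a(B(-3, -5), 37) - 1*(-725)) + 32*(U(1) + D(4))) = sqrt(((26 - 30*(-5)*37) - 1*(-725)) + 32*((-5 - 1*1) + 4)) = sqrt(((26 + 5550) + 725) + 32*((-5 - 1) + 4)) = sqrt((5576 + 725) + 32*(-6 + 4)) = sqrt(6301 + 32*(-2)) = sqrt(6301 - 64) = sqrt(6237) = 9*sqrt(77)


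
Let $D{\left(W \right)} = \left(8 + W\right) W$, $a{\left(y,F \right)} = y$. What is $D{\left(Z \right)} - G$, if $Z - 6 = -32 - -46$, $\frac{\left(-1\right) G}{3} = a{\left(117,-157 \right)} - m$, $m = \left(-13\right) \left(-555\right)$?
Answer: $-20734$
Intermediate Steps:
$m = 7215$
$G = 21294$ ($G = - 3 \left(117 - 7215\right) = \left(-3\right) \left(-7098\right) = 21294$)
$Z = 20$ ($Z = 6 - -14 = 6 + \left(-32 + 46\right) = 6 + 14 = 20$)
$D{\left(W \right)} = W \left(8 + W\right)$
$D{\left(Z \right)} - G = 20 \left(8 + 20\right) - 21294 = 20 \cdot 28 - 21294 = 560 - 21294 = -20734$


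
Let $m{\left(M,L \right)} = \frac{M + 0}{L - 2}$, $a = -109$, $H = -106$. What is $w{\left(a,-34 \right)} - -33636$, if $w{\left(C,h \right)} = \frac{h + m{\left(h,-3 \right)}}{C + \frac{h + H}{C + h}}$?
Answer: $\frac{2597895908}{77235} \approx 33636.0$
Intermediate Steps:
$m{\left(M,L \right)} = \frac{M}{-2 + L}$
$w{\left(C,h \right)} = \frac{4 h}{5 \left(C + \frac{-106 + h}{C + h}\right)}$ ($w{\left(C,h \right)} = \frac{h + \frac{h}{-2 - 3}}{C + \frac{h - 106}{C + h}} = \frac{h + \frac{h}{-5}}{C + \frac{-106 + h}{C + h}} = \frac{h + h \left(- \frac{1}{5}\right)}{C + \frac{-106 + h}{C + h}} = \frac{h - \frac{h}{5}}{C + \frac{-106 + h}{C + h}} = \frac{\frac{4}{5} h}{C + \frac{-106 + h}{C + h}} = \frac{4 h}{5 \left(C + \frac{-106 + h}{C + h}\right)}$)
$w{\left(a,-34 \right)} - -33636 = \frac{4}{5} \left(-34\right) \frac{1}{-106 - 34 + \left(-109\right)^{2} - -3706} \left(-109 - 34\right) - -33636 = \frac{4}{5} \left(-34\right) \frac{1}{-106 - 34 + 11881 + 3706} \left(-143\right) + 33636 = \frac{4}{5} \left(-34\right) \frac{1}{15447} \left(-143\right) + 33636 = \frac{19448}{77235} + 33636 = \frac{2597895908}{77235}$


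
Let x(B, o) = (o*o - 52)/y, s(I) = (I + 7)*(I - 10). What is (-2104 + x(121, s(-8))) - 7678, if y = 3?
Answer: -29074/3 ≈ -9691.3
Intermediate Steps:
s(I) = (-10 + I)*(7 + I) (s(I) = (7 + I)*(-10 + I) = (-10 + I)*(7 + I))
x(B, o) = -52/3 + o**2/3 (x(B, o) = (o*o - 52)/3 = (o**2 - 52)*(1/3) = (-52 + o**2)*(1/3) = -52/3 + o**2/3)
(-2104 + x(121, s(-8))) - 7678 = (-2104 + (-52/3 + (-70 + (-8)**2 - 3*(-8))**2/3)) - 7678 = (-2104 + (-52/3 + (-70 + 64 + 24)**2/3)) - 7678 = (-2104 + (-52/3 + (1/3)*18**2)) - 7678 = (-2104 + (-52/3 + (1/3)*324)) - 7678 = (-2104 + (-52/3 + 108)) - 7678 = (-2104 + 272/3) - 7678 = -6040/3 - 7678 = -29074/3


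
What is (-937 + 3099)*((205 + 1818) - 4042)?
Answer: -4365078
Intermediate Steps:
(-937 + 3099)*((205 + 1818) - 4042) = 2162*(2023 - 4042) = 2162*(-2019) = -4365078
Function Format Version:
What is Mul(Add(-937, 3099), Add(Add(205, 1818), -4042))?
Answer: -4365078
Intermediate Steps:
Mul(Add(-937, 3099), Add(Add(205, 1818), -4042)) = Mul(2162, Add(2023, -4042)) = Mul(2162, -2019) = -4365078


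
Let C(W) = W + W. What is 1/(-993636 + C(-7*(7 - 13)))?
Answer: -1/993552 ≈ -1.0065e-6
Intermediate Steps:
C(W) = 2*W
1/(-993636 + C(-7*(7 - 13))) = 1/(-993636 + 2*(-7*(7 - 13))) = 1/(-993636 + 2*(-7*(-6))) = 1/(-993636 + 2*42) = 1/(-993636 + 84) = 1/(-993552) = -1/993552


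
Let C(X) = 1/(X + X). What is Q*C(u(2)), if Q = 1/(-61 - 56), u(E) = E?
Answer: -1/468 ≈ -0.0021368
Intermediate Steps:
Q = -1/117 (Q = 1/(-117) = -1/117 ≈ -0.0085470)
C(X) = 1/(2*X)
Q*C(u(2)) = -1/(234*2) = -1/117*¼ = -1/468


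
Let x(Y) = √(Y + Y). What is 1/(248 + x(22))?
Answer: 62/15365 - √11/30730 ≈ 0.0039272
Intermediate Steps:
x(Y) = √2*√Y (x(Y) = √(2*Y) = √2*√Y)
1/(248 + x(22)) = 1/(248 + √2*√22) = 1/(248 + 2*√11)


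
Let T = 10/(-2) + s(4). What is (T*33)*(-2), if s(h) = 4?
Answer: 66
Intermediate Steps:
T = -1 (T = 10/(-2) + 4 = 10*(-½) + 4 = -5 + 4 = -1)
(T*33)*(-2) = -1*33*(-2) = -33*(-2) = 66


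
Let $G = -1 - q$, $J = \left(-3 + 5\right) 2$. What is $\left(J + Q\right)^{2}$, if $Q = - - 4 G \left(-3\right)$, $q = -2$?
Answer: $64$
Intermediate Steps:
$J = 4$ ($J = 2 \cdot 2 = 4$)
$G = 1$ ($G = -1 - -2 = -1 + 2 = 1$)
$Q = -12$ ($Q = - \left(-4\right) 1 \left(-3\right) = - \left(-4\right) \left(-3\right) = \left(-1\right) 12 = -12$)
$\left(J + Q\right)^{2} = \left(4 - 12\right)^{2} = \left(-8\right)^{2} = 64$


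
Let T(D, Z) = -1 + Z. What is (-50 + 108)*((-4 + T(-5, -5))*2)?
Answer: -1160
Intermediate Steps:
(-50 + 108)*((-4 + T(-5, -5))*2) = (-50 + 108)*((-4 + (-1 - 5))*2) = 58*((-4 - 6)*2) = 58*(-10*2) = 58*(-20) = -1160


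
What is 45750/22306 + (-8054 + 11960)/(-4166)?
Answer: 25866816/23231699 ≈ 1.1134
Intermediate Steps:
45750/22306 + (-8054 + 11960)/(-4166) = 45750*(1/22306) + 3906*(-1/4166) = 22875/11153 - 1953/2083 = 25866816/23231699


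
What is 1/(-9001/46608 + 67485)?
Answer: 46608/3145331879 ≈ 1.4818e-5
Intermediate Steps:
1/(-9001/46608 + 67485) = 1/(3145331879/46608) = 46608/3145331879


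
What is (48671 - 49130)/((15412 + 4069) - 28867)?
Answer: 459/9386 ≈ 0.048903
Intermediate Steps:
(48671 - 49130)/((15412 + 4069) - 28867) = -459/(19481 - 28867) = -459/(-9386) = -459*(-1/9386) = 459/9386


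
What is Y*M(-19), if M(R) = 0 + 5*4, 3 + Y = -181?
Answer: -3680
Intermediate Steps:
Y = -184 (Y = -3 - 181 = -184)
M(R) = 20 (M(R) = 0 + 20 = 20)
Y*M(-19) = -184*20 = -3680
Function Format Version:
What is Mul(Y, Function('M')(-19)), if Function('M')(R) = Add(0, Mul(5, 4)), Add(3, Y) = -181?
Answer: -3680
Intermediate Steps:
Y = -184 (Y = Add(-3, -181) = -184)
Function('M')(R) = 20 (Function('M')(R) = Add(0, 20) = 20)
Mul(Y, Function('M')(-19)) = Mul(-184, 20) = -3680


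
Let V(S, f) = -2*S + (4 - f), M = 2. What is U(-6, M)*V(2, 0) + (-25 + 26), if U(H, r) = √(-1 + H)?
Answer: 1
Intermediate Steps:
V(S, f) = 4 - f - 2*S
U(-6, M)*V(2, 0) + (-25 + 26) = √(-1 - 6)*(4 - 1*0 - 2*2) + (-25 + 26) = √(-7)*(4 + 0 - 4) + 1 = (I*√7)*0 + 1 = 0 + 1 = 1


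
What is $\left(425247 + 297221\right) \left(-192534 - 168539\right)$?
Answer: $-260863688164$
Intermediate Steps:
$\left(425247 + 297221\right) \left(-192534 - 168539\right) = 722468 \left(-361073\right) = -260863688164$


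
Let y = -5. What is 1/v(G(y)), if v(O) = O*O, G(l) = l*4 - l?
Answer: 1/225 ≈ 0.0044444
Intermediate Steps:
G(l) = 3*l (G(l) = 4*l - l = 3*l)
v(O) = O**2
1/v(G(y)) = 1/((3*(-5))**2) = 1/((-15)**2) = 1/225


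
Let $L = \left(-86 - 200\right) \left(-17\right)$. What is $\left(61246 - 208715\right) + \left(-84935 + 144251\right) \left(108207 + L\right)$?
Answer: $6706653335$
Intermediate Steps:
$L = 4862$ ($L = \left(-286\right) \left(-17\right) = 4862$)
$\left(61246 - 208715\right) + \left(-84935 + 144251\right) \left(108207 + L\right) = \left(61246 - 208715\right) + \left(-84935 + 144251\right) \left(108207 + 4862\right) = -147469 + 59316 \cdot 113069 = -147469 + 6706800804 = 6706653335$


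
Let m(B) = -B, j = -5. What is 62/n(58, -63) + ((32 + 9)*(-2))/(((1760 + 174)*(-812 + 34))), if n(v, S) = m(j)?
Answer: 46644417/3761630 ≈ 12.400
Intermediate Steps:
n(v, S) = 5 (n(v, S) = -1*(-5) = 5)
62/n(58, -63) + ((32 + 9)*(-2))/(((1760 + 174)*(-812 + 34))) = 62/5 + ((32 + 9)*(-2))/(((1760 + 174)*(-812 + 34))) = 62*(1/5) + (41*(-2))/((1934*(-778))) = 62/5 - 82/(-1504652) = 62/5 - 82*(-1/1504652) = 62/5 + 41/752326 = 46644417/3761630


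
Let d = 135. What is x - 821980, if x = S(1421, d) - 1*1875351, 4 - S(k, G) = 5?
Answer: -2697332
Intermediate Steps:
S(k, G) = -1 (S(k, G) = 4 - 1*5 = 4 - 5 = -1)
x = -1875352 (x = -1 - 1*1875351 = -1 - 1875351 = -1875352)
x - 821980 = -1875352 - 821980 = -2697332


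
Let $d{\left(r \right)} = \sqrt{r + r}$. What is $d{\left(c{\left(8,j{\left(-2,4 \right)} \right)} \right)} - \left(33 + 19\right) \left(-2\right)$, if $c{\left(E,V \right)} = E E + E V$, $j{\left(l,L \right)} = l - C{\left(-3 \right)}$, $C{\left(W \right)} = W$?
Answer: $116$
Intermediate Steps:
$j{\left(l,L \right)} = 3 + l$ ($j{\left(l,L \right)} = l - -3 = l + 3 = 3 + l$)
$c{\left(E,V \right)} = E^{2} + E V$
$d{\left(r \right)} = \sqrt{2} \sqrt{r}$ ($d{\left(r \right)} = \sqrt{2 r} = \sqrt{2} \sqrt{r}$)
$d{\left(c{\left(8,j{\left(-2,4 \right)} \right)} \right)} - \left(33 + 19\right) \left(-2\right) = \sqrt{2} \sqrt{8 \left(8 + \left(3 - 2\right)\right)} - \left(33 + 19\right) \left(-2\right) = \sqrt{2} \sqrt{8 \left(8 + 1\right)} - 52 \left(-2\right) = \sqrt{2} \sqrt{8 \cdot 9} - -104 = \sqrt{2} \sqrt{72} + 104 = \sqrt{2} \cdot 6 \sqrt{2} + 104 = 12 + 104 = 116$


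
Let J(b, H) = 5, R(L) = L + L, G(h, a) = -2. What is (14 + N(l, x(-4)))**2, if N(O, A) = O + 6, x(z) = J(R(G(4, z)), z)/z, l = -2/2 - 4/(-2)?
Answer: 441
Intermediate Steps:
R(L) = 2*L
l = 1 (l = -2*1/2 - 4*(-1/2) = -1 + 2 = 1)
x(z) = 5/z
N(O, A) = 6 + O
(14 + N(l, x(-4)))**2 = (14 + (6 + 1))**2 = (14 + 7)**2 = 21**2 = 441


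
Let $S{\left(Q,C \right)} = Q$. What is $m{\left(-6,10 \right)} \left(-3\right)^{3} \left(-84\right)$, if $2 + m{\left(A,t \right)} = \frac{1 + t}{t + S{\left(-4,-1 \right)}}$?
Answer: $-378$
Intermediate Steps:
$m{\left(A,t \right)} = -2 + \frac{1 + t}{-4 + t}$ ($m{\left(A,t \right)} = -2 + \frac{1 + t}{t - 4} = -2 + \frac{1 + t}{-4 + t}$)
$m{\left(-6,10 \right)} \left(-3\right)^{3} \left(-84\right) = \frac{9 - 10}{-4 + 10} \left(-3\right)^{3} \left(-84\right) = \frac{9 - 10}{6} \left(-27\right) \left(-84\right) = \frac{1}{6} \left(-1\right) \left(-27\right) \left(-84\right) = \left(- \frac{1}{6}\right) \left(-27\right) \left(-84\right) = \frac{9}{2} \left(-84\right) = -378$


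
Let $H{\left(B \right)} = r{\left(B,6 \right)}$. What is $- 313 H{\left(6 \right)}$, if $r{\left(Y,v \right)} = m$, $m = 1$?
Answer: $-313$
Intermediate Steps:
$r{\left(Y,v \right)} = 1$
$H{\left(B \right)} = 1$
$- 313 H{\left(6 \right)} = \left(-313\right) 1 = -313$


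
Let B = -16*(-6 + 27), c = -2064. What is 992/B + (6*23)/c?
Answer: -21811/7224 ≈ -3.0192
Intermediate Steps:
B = -336 (B = -16*21 = -336)
992/B + (6*23)/c = 992/(-336) + (6*23)/(-2064) = 992*(-1/336) + 138*(-1/2064) = -62/21 - 23/344 = -21811/7224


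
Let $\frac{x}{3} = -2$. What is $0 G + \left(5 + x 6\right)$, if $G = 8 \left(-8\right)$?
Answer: $-31$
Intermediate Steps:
$x = -6$ ($x = 3 \left(-2\right) = -6$)
$G = -64$
$0 G + \left(5 + x 6\right) = 0 \left(-64\right) + \left(5 - 36\right) = 0 + \left(5 - 36\right) = 0 - 31 = -31$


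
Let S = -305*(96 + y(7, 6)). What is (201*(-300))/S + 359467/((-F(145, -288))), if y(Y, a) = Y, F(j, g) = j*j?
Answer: -2004969661/132100075 ≈ -15.178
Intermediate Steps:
F(j, g) = j²
S = -31415 (S = -305*(96 + 7) = -305*103 = -31415)
(201*(-300))/S + 359467/((-F(145, -288))) = (201*(-300))/(-31415) + 359467/((-1*145²)) = -60300*(-1/31415) + 359467/((-1*21025)) = 12060/6283 + 359467/(-21025) = 12060/6283 + 359467*(-1/21025) = 12060/6283 - 359467/21025 = -2004969661/132100075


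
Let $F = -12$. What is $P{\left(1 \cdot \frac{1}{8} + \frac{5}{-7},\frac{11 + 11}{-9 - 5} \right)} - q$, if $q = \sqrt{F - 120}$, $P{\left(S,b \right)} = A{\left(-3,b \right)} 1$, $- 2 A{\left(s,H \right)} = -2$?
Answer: $1 - 2 i \sqrt{33} \approx 1.0 - 11.489 i$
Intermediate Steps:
$A{\left(s,H \right)} = 1$ ($A{\left(s,H \right)} = \left(- \frac{1}{2}\right) \left(-2\right) = 1$)
$P{\left(S,b \right)} = 1$ ($P{\left(S,b \right)} = 1 \cdot 1 = 1$)
$q = 2 i \sqrt{33}$ ($q = \sqrt{-12 - 120} = \sqrt{-132} = 2 i \sqrt{33} \approx 11.489 i$)
$P{\left(1 \cdot \frac{1}{8} + \frac{5}{-7},\frac{11 + 11}{-9 - 5} \right)} - q = 1 - 2 i \sqrt{33}$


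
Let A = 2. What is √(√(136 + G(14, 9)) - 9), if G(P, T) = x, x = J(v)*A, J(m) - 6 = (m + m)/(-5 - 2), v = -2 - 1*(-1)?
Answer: √(-441 + 28*√455)/7 ≈ 1.7858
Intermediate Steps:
v = -1 (v = -2 + 1 = -1)
J(m) = 6 - 2*m/7 (J(m) = 6 + (m + m)/(-5 - 2) = 6 + (2*m)/(-7) = 6 + (2*m)*(-⅐) = 6 - 2*m/7)
x = 88/7 (x = (6 - 2/7*(-1))*2 = (6 + 2/7)*2 = (44/7)*2 = 88/7 ≈ 12.571)
G(P, T) = 88/7
√(√(136 + G(14, 9)) - 9) = √(√(136 + 88/7) - 9) = √(√(1040/7) - 9) = √(4*√455/7 - 9) = √(-9 + 4*√455/7)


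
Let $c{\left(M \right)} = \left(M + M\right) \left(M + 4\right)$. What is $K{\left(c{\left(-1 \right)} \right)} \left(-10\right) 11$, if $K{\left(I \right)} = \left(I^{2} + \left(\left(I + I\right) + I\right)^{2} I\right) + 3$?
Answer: $209550$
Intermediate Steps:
$c{\left(M \right)} = 2 M \left(4 + M\right)$
$K{\left(I \right)} = 3 + I^{2} + 9 I^{3}$ ($K{\left(I \right)} = \left(I^{2} + \left(2 I + I\right)^{2} I\right) + 3 = \left(I^{2} + \left(3 I\right)^{2} I\right) + 3 = \left(I^{2} + 9 I^{2} I\right) + 3 = \left(I^{2} + 9 I^{3}\right) + 3 = 3 + I^{2} + 9 I^{3}$)
$K{\left(c{\left(-1 \right)} \right)} \left(-10\right) 11 = \left(3 + \left(2 \left(-1\right) \left(4 - 1\right)\right)^{2} + 9 \left(2 \left(-1\right) \left(4 - 1\right)\right)^{3}\right) \left(-10\right) 11 = \left(3 + \left(2 \left(-1\right) 3\right)^{2} + 9 \left(2 \left(-1\right) 3\right)^{3}\right) \left(-10\right) 11 = \left(3 + \left(-6\right)^{2} + 9 \left(-6\right)^{3}\right) \left(-10\right) 11 = \left(3 + 36 + 9 \left(-216\right)\right) \left(-10\right) 11 = \left(3 + 36 - 1944\right) \left(-10\right) 11 = \left(-1905\right) \left(-10\right) 11 = 19050 \cdot 11 = 209550$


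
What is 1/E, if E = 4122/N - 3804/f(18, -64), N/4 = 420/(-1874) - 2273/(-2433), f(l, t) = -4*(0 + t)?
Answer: 103607744/148812613071 ≈ 0.00069623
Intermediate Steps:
f(l, t) = -4*t
N = 6475484/2279721 (N = 4*(420/(-1874) - 2273/(-2433)) = 4*(420*(-1/1874) - 2273*(-1/2433)) = 4*(-210/937 + 2273/2433) = 4*(1618871/2279721) = 6475484/2279721 ≈ 2.8405)
E = 148812613071/103607744 (E = 4122/(6475484/2279721) - 3804/((-4*(-64))) = 4122*(2279721/6475484) - 3804/256 = 4698504981/3237742 - 3804*1/256 = 4698504981/3237742 - 951/64 = 148812613071/103607744 ≈ 1436.3)
1/E = 1/(148812613071/103607744) = 103607744/148812613071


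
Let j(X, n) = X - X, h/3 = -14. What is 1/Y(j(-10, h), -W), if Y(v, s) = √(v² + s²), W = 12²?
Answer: 1/144 ≈ 0.0069444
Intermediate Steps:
h = -42 (h = 3*(-14) = -42)
j(X, n) = 0
W = 144
Y(v, s) = √(s² + v²)
1/Y(j(-10, h), -W) = 1/(√((-1*144)² + 0²)) = 1/(√((-144)² + 0)) = 1/(√(20736 + 0)) = 1/(√20736) = 1/144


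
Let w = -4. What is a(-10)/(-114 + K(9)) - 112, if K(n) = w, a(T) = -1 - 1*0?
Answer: -13215/118 ≈ -111.99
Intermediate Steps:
a(T) = -1 (a(T) = -1 + 0 = -1)
K(n) = -4
a(-10)/(-114 + K(9)) - 112 = -1/(-114 - 4) - 112 = -1/(-118) - 112 = -1*(-1/118) - 112 = 1/118 - 112 = -13215/118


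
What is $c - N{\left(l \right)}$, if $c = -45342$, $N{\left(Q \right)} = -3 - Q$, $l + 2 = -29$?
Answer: $-45370$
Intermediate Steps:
$l = -31$ ($l = -2 - 29 = -31$)
$c - N{\left(l \right)} = -45342 - \left(-3 - -31\right) = -45342 - \left(-3 + 31\right) = -45342 - 28 = -45370$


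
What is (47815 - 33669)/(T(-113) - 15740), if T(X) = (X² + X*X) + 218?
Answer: 7073/5008 ≈ 1.4123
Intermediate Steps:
T(X) = 218 + 2*X² (T(X) = (X² + X²) + 218 = 2*X² + 218 = 218 + 2*X²)
(47815 - 33669)/(T(-113) - 15740) = (47815 - 33669)/((218 + 2*(-113)²) - 15740) = 14146/((218 + 2*12769) - 15740) = 14146/((218 + 25538) - 15740) = 14146/(25756 - 15740) = 14146/10016 = 14146*(1/10016) = 7073/5008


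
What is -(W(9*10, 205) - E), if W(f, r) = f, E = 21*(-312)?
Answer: -6642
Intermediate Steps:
E = -6552
-(W(9*10, 205) - E) = -(9*10 - 1*(-6552)) = -(90 + 6552) = -1*6642 = -6642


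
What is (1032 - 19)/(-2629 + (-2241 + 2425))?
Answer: -1013/2445 ≈ -0.41431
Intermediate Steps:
(1032 - 19)/(-2629 + (-2241 + 2425)) = 1013/(-2629 + 184) = 1013/(-2445) = 1013*(-1/2445) = -1013/2445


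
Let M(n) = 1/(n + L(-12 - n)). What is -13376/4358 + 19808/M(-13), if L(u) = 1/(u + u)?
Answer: -539527088/2179 ≈ -2.4760e+5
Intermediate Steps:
L(u) = 1/(2*u)
M(n) = 1/(n + 1/(2*(-12 - n)))
-13376/4358 + 19808/M(-13) = -13376/4358 + 19808/((2*(12 - 13)/(-1 + 2*(-13)*(12 - 13)))) = -13376*1/4358 + 19808/((2*(-1)/(-1 + 2*(-13)*(-1)))) = -6688/2179 + 19808/((2*(-1)/(-1 + 26))) = -6688/2179 + 19808/((2*(-1)/25)) = -6688/2179 + 19808/((2*(1/25)*(-1))) = -6688/2179 + 19808/(-2/25) = -6688/2179 + 19808*(-25/2) = -6688/2179 - 247600 = -539527088/2179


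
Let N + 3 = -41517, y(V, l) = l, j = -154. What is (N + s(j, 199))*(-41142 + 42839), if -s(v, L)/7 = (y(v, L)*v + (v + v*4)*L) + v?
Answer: 2115632930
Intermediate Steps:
N = -41520 (N = -3 - 41517 = -41520)
s(v, L) = -7*v - 42*L*v (s(v, L) = -7*((L*v + (v + v*4)*L) + v) = -7*((L*v + (v + 4*v)*L) + v) = -7*((L*v + (5*v)*L) + v) = -7*((L*v + 5*L*v) + v) = -7*(6*L*v + v) = -7*(v + 6*L*v) = -7*v - 42*L*v)
(N + s(j, 199))*(-41142 + 42839) = (-41520 - 7*(-154)*(1 + 6*199))*(-41142 + 42839) = (-41520 - 7*(-154)*(1 + 1194))*1697 = (-41520 - 7*(-154)*1195)*1697 = (-41520 + 1288210)*1697 = 1246690*1697 = 2115632930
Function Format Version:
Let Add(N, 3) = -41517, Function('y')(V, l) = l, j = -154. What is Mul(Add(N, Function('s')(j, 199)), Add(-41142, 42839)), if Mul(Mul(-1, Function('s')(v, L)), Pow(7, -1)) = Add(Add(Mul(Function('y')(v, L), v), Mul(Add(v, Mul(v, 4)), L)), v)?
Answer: 2115632930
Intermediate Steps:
N = -41520 (N = Add(-3, -41517) = -41520)
Function('s')(v, L) = Add(Mul(-7, v), Mul(-42, L, v)) (Function('s')(v, L) = Mul(-7, Add(Add(Mul(L, v), Mul(Add(v, Mul(v, 4)), L)), v)) = Mul(-7, Add(Add(Mul(L, v), Mul(Add(v, Mul(4, v)), L)), v)) = Mul(-7, Add(Add(Mul(L, v), Mul(Mul(5, v), L)), v)) = Mul(-7, Add(Add(Mul(L, v), Mul(5, L, v)), v)) = Mul(-7, Add(Mul(6, L, v), v)) = Mul(-7, Add(v, Mul(6, L, v))) = Add(Mul(-7, v), Mul(-42, L, v)))
Mul(Add(N, Function('s')(j, 199)), Add(-41142, 42839)) = Mul(Add(-41520, Mul(-7, -154, Add(1, Mul(6, 199)))), Add(-41142, 42839)) = Mul(Add(-41520, Mul(-7, -154, Add(1, 1194))), 1697) = Mul(Add(-41520, Mul(-7, -154, 1195)), 1697) = Mul(Add(-41520, 1288210), 1697) = Mul(1246690, 1697) = 2115632930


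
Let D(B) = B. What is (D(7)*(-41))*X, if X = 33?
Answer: -9471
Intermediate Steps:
(D(7)*(-41))*X = (7*(-41))*33 = -287*33 = -9471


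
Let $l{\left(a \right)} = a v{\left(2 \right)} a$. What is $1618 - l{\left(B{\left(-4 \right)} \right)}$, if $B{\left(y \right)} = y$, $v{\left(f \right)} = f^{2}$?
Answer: $1554$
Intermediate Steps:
$l{\left(a \right)} = 4 a^{2}$ ($l{\left(a \right)} = a 2^{2} a = a 4 a = 4 a^{2}$)
$1618 - l{\left(B{\left(-4 \right)} \right)} = 1618 - 4 \left(-4\right)^{2} = 1618 - 4 \cdot 16 = 1618 - 64 = 1554$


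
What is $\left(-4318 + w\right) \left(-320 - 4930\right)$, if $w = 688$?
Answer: $19057500$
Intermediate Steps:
$\left(-4318 + w\right) \left(-320 - 4930\right) = \left(-4318 + 688\right) \left(-320 - 4930\right) = \left(-3630\right) \left(-5250\right) = 19057500$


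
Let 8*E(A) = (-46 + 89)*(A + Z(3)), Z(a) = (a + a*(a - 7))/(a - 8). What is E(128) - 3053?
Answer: -94213/40 ≈ -2355.3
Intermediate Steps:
Z(a) = (a + a*(-7 + a))/(-8 + a)
E(A) = 387/40 + 43*A/8 (E(A) = ((-46 + 89)*(A + 3*(-6 + 3)/(-8 + 3)))/8 = (43*(A + 3*(-3)/(-5)))/8 = (43*(A + 3*(-1/5)*(-3)))/8 = (43*(A + 9/5))/8 = (43*(9/5 + A))/8 = (387/5 + 43*A)/8 = 387/40 + 43*A/8)
E(128) - 3053 = (387/40 + (43/8)*128) - 3053 = (387/40 + 688) - 3053 = 27907/40 - 3053 = -94213/40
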